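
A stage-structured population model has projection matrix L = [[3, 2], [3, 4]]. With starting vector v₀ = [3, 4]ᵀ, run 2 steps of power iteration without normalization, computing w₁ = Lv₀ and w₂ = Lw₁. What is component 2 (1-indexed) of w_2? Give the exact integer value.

151

w1 = Lv₀ = (3·3 + 2·4; 3·3 + 4·4) = (17, 25)
w2 = Lw1 = (3·17 + 2·25; 3·17 + 4·25) = (101, 151)
The requested component of w2 is 151.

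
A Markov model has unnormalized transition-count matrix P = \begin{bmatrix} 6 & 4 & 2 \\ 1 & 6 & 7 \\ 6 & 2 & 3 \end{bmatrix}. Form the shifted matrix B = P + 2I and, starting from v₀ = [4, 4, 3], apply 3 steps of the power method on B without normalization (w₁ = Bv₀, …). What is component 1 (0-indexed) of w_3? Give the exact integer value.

12177

B = P + 2I has rows (8, 4, 2); (1, 8, 7); (6, 2, 5)
w1 = Bv₀ = (54, 57, 47)
w2 = Bw1 = (754, 839, 673)
w3 = Bw2 = (10734, 12177, 9567)
Requested component of w3: 12177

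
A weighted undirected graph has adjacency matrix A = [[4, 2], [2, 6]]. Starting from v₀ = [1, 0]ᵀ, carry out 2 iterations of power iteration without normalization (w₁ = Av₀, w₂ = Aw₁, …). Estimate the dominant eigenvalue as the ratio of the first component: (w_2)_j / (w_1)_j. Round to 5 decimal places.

w1 = Av₀ = (4·1 + 2·0; 2·1 + 6·0) = (4, 2)
w2 = Aw1 = (4·4 + 2·2; 2·4 + 6·2) = (20, 20)
Ratio at component: 20 / 4 = 5.00000

λ ≈ 5.00000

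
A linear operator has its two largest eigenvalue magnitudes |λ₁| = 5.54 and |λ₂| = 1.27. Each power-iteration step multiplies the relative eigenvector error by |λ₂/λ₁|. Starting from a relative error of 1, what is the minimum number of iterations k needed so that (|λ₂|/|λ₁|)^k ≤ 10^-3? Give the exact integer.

|λ₂/λ₁| = 1.27/5.54 = 0.22924
Need k ≥ ln(10^-3) / ln(0.22924) = -6.9078 / -1.4730 ≈ 4.690
Smallest integer k satisfying the bound: 5

5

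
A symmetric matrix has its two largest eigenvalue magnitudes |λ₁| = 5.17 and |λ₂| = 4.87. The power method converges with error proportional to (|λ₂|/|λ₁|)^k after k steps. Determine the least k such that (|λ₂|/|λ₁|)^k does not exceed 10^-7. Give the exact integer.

270

|λ₂/λ₁| = 4.87/5.17 = 0.94197
Need k ≥ ln(10^-7) / ln(0.94197) = -16.1181 / -0.0598 ≈ 269.629
Smallest integer k satisfying the bound: 270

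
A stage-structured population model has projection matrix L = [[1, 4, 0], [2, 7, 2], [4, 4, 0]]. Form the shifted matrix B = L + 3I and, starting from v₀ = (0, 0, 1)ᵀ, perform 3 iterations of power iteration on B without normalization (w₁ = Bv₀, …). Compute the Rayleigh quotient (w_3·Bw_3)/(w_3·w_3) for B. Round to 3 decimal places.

B = L + 3I has rows (4, 4, 0); (2, 10, 2); (4, 4, 3)
w1 = Bv₀ = (4·0 + 4·0 + 0·1; 2·0 + 10·0 + 2·1; 4·0 + 4·0 + 3·1) = (0, 2, 3)
w2 = Bw1 = (4·0 + 4·2 + 0·3; 2·0 + 10·2 + 2·3; 4·0 + 4·2 + 3·3) = (8, 26, 17)
w3 = Bw2 = (136, 310, 187)
Bw3 = (1784, 3746, 2345)
w3·Bw3 = 1842399; w3·w3 = 149565; μ ≈ 1842399/149565 = 12.318

12.318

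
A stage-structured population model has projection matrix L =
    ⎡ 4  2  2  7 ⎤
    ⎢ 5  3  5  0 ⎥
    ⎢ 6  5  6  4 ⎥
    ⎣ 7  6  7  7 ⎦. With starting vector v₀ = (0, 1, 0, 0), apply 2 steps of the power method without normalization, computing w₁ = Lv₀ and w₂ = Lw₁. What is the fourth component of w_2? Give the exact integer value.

109

w1 = Lv₀ = (4·0 + 2·1 + 2·0 + 7·0; 5·0 + 3·1 + 5·0 + 0·0; 6·0 + 5·1 + 6·0 + 4·0; 7·0 + 6·1 + 7·0 + 7·0) = (2, 3, 5, 6)
w2 = Lw1 = (4·2 + 2·3 + 2·5 + 7·6; 5·2 + 3·3 + 5·5 + 0·6; 6·2 + 5·3 + 6·5 + 4·6; 7·2 + 6·3 + 7·5 + 7·6) = (66, 44, 81, 109)
The requested component of w2 is 109.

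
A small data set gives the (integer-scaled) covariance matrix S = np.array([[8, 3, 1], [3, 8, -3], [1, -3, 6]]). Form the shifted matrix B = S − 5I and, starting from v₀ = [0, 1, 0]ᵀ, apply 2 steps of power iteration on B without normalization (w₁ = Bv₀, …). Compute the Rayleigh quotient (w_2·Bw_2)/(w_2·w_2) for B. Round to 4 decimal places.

6.3391

B = S − 5I has rows (3, 3, 1); (3, 3, -3); (1, -3, 1)
w1 = Bv₀ = (3·0 + 3·1 + 1·0; 3·0 + 3·1 + (-3)·0; 1·0 + (-3)·1 + 1·0) = (3, 3, -3)
w2 = Bw1 = (3·3 + 3·3 + 1·(-3); 3·3 + 3·3 + (-3)·(-3); 1·3 + (-3)·3 + 1·(-3)) = (15, 27, -9)
Bw2 = (117, 153, -75)
w2·Bw2 = 6561; w2·w2 = 1035; μ ≈ 6561/1035 = 6.3391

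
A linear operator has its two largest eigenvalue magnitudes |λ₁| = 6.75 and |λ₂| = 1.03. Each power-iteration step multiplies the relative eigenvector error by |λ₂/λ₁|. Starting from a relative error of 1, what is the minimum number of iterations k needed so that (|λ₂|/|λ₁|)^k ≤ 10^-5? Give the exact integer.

7

|λ₂/λ₁| = 1.03/6.75 = 0.15259
Need k ≥ ln(10^-5) / ln(0.15259) = -11.5129 / -1.8800 ≈ 6.124
Smallest integer k satisfying the bound: 7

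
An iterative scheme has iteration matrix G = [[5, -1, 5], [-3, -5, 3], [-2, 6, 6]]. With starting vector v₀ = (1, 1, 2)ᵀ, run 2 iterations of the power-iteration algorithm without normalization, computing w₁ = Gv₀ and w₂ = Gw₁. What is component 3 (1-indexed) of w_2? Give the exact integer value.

w1 = Gv₀ = (14, -2, 16)
w2 = Gw1 = (152, 16, 56)
The requested component of w2 is 56.

56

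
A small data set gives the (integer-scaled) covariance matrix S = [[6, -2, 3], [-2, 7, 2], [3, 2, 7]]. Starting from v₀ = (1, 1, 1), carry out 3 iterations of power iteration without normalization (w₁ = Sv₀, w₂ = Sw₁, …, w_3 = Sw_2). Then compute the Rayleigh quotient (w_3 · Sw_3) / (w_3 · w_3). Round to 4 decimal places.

9.5264

w1 = Sv₀ = (7, 7, 12)
w2 = Sw1 = (64, 59, 119)
w3 = Sw2 = (623, 523, 1143)
Sw3 = (6121, 4701, 10916)
w3·Sw3 = 623·6121 + 523·4701 + 1143·10916 = 18748994; w3·w3 = 623·623 + 523·523 + 1143·1143 = 1968107
λ ≈ 18748994/1968107 = 9.5264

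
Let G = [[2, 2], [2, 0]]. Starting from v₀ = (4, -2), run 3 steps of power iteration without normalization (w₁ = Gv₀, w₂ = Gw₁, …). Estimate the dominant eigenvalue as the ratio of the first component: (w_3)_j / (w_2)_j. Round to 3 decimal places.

w1 = Gv₀ = (2·4 + 2·(-2); 2·4 + 0·(-2)) = (4, 8)
w2 = Gw1 = (2·4 + 2·8; 2·4 + 0·8) = (24, 8)
w3 = Gw2 = (64, 48)
Ratio at component: 64 / 24 = 2.667

2.667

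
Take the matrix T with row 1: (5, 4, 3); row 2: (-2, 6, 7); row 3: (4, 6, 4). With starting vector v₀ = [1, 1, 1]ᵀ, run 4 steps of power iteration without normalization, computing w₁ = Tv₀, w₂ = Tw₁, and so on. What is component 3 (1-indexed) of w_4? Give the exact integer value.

w1 = Tv₀ = (12, 11, 14)
w2 = Tw1 = (146, 140, 170)
w3 = Tw2 = (1800, 1738, 2104)
w4 = Tw3 = (22264, 21556, 26044)
The requested component of w4 is 26044.

26044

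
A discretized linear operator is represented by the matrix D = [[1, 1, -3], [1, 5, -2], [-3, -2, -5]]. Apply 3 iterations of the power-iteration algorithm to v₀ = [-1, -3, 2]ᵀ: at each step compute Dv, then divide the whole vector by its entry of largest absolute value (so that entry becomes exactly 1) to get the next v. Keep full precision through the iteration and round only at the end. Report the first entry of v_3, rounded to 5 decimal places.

0.50209

Dv0 = (-10.000000, -20.000000, -1.000000); divide by -20.000000 → v1 = (0.500000, 1.000000, 0.050000)
Dv1 = (1.350000, 5.400000, -3.750000); divide by 5.400000 → v2 = (0.250000, 1.000000, -0.694444)
Dv2 = (3.333333, 6.638889, 0.722222); divide by 6.638889 → v3 = (0.502092, 1.000000, 0.108787)
Requested entry of v3: -360/-717 = 0.50209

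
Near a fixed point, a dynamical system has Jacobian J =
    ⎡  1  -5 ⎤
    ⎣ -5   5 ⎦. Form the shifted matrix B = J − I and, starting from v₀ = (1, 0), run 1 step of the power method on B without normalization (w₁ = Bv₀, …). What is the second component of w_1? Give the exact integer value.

B = J − I has rows (0, -5); (-5, 4)
w1 = Bv₀ = (0, -5)
Requested component of w1: -5

-5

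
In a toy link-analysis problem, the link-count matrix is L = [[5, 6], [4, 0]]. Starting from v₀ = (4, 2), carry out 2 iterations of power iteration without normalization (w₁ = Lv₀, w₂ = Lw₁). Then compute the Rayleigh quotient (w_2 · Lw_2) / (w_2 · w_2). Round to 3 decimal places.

8.000

w1 = Lv₀ = (32, 16)
w2 = Lw1 = (256, 128)
Lw2 = (2048, 1024)
w2·Lw2 = 256·2048 + 128·1024 = 655360; w2·w2 = 256·256 + 128·128 = 81920
λ ≈ 655360/81920 = 8.000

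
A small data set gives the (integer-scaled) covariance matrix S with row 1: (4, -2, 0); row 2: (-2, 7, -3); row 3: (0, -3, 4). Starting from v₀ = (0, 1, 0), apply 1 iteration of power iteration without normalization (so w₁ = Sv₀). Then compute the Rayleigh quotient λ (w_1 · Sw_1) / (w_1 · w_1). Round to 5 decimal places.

w1 = Sv₀ = (-2, 7, -3)
Sw1 = (-22, 62, -33)
w1·Sw1 = (-2)·(-22) + 7·62 + (-3)·(-33) = 577; w1·w1 = (-2)·(-2) + 7·7 + (-3)·(-3) = 62
λ ≈ 577/62 = 9.30645

9.30645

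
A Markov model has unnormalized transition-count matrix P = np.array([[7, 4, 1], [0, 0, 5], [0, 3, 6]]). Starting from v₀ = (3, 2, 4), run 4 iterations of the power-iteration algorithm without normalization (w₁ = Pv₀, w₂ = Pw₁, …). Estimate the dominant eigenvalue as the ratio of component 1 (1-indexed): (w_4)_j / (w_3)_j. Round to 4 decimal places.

9.0731

w1 = Pv₀ = (7·3 + 4·2 + 1·4; 0·3 + 0·2 + 5·4; 0·3 + 3·2 + 6·4) = (33, 20, 30)
w2 = Pw1 = (7·33 + 4·20 + 1·30; 0·33 + 0·20 + 5·30; 0·33 + 3·20 + 6·30) = (341, 150, 240)
w3 = Pw2 = (3227, 1200, 1890)
w4 = Pw3 = (29279, 9450, 14940)
Ratio at component: 29279 / 3227 = 9.0731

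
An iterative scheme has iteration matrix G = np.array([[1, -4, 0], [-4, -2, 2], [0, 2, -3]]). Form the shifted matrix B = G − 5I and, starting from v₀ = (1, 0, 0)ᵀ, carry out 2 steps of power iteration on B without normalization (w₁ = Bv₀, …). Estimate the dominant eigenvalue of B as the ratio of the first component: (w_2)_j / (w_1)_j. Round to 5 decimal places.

B = G − 5I has rows (-4, -4, 0); (-4, -7, 2); (0, 2, -8)
w1 = Bv₀ = ((-4)·1 + (-4)·0 + 0·0; (-4)·1 + (-7)·0 + 2·0; 0·1 + 2·0 + (-8)·0) = (-4, -4, 0)
w2 = Bw1 = ((-4)·(-4) + (-4)·(-4) + 0·0; (-4)·(-4) + (-7)·(-4) + 2·0; 0·(-4) + 2·(-4) + (-8)·0) = (32, 44, -8)
Ratio: 32/-4 = -8.00000

-8.00000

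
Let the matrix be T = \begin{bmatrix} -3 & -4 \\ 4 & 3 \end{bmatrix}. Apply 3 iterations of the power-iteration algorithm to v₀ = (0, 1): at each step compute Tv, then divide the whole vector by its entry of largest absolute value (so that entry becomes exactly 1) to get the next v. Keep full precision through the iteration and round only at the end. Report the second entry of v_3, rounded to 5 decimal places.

Tv0 = (-4.000000, 3.000000); divide by -4.000000 → v1 = (1.000000, -0.750000)
Tv1 = (0.000000, 1.750000); divide by 1.750000 → v2 = (0.000000, 1.000000)
Tv2 = (-4.000000, 3.000000); divide by -4.000000 → v3 = (1.000000, -0.750000)
Requested entry of v3: -21/28 = -0.75000

-0.75000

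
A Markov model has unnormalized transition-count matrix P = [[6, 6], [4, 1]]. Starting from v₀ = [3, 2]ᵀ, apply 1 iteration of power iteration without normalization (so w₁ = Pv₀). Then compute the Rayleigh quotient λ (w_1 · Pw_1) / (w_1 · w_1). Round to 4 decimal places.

w1 = Pv₀ = (30, 14)
Pw1 = (264, 134)
w1·Pw1 = 30·264 + 14·134 = 9796; w1·w1 = 30·30 + 14·14 = 1096
λ ≈ 9796/1096 = 8.9380

λ ≈ 8.9380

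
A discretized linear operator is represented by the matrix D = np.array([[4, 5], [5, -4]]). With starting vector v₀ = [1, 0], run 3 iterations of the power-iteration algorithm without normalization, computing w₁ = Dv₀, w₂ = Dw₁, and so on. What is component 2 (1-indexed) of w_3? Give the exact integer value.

205

w1 = Dv₀ = (4, 5)
w2 = Dw1 = (41, 0)
w3 = Dw2 = (164, 205)
The requested component of w3 is 205.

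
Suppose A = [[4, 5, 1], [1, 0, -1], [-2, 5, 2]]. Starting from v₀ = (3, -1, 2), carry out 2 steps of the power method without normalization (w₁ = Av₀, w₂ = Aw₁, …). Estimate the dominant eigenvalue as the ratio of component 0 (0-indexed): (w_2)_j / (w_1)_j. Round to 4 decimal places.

w1 = Av₀ = (9, 1, -7)
w2 = Aw1 = (34, 16, -27)
Ratio at component: 34 / 9 = 3.7778

λ ≈ 3.7778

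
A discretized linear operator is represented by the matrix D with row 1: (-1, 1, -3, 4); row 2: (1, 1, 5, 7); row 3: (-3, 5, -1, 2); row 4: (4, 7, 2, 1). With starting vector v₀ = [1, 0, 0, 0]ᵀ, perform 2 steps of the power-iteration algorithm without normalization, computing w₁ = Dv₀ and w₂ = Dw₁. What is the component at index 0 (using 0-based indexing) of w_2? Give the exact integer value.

27

w1 = Dv₀ = (-1, 1, -3, 4)
w2 = Dw1 = (27, 13, 19, 1)
The requested component of w2 is 27.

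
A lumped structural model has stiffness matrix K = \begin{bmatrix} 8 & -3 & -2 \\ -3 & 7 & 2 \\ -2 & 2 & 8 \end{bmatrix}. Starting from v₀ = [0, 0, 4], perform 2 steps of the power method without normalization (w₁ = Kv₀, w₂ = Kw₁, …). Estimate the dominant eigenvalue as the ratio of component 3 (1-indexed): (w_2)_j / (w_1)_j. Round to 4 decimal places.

9.0000

w1 = Kv₀ = (8·0 + (-3)·0 + (-2)·4; (-3)·0 + 7·0 + 2·4; (-2)·0 + 2·0 + 8·4) = (-8, 8, 32)
w2 = Kw1 = (8·(-8) + (-3)·8 + (-2)·32; (-3)·(-8) + 7·8 + 2·32; (-2)·(-8) + 2·8 + 8·32) = (-152, 144, 288)
Ratio at component: 288 / 32 = 9.0000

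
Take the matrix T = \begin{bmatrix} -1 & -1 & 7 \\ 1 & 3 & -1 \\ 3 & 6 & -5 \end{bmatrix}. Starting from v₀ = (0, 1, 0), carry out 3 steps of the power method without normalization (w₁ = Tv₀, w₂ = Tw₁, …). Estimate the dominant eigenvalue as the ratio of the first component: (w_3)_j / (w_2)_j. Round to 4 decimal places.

w1 = Tv₀ = (-1, 3, 6)
w2 = Tw1 = (40, 2, -15)
w3 = Tw2 = (-147, 61, 207)
Ratio at component: -147 / 40 = -3.6750

-3.6750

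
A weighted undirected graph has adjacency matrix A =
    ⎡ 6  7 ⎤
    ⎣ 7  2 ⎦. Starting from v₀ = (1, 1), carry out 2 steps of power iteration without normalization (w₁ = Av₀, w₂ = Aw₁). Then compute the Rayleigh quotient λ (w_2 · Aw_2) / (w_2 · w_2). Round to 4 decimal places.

w1 = Av₀ = (6·1 + 7·1; 7·1 + 2·1) = (13, 9)
w2 = Aw1 = (6·13 + 7·9; 7·13 + 2·9) = (141, 109)
Aw2 = (1609, 1205)
w2·Aw2 = 141·1609 + 109·1205 = 358214; w2·w2 = 141·141 + 109·109 = 31762
λ ≈ 358214/31762 = 11.2781

11.2781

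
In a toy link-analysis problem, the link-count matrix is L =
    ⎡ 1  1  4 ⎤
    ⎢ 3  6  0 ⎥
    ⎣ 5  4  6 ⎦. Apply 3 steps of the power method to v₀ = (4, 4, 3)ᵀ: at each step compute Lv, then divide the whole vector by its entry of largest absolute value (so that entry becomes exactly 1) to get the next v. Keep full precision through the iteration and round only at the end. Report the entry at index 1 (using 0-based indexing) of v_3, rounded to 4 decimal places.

0.4210

Lv0 = (20.00000, 36.00000, 54.00000); divide by 54.00000 → v1 = (0.37037, 0.66667, 1.00000)
Lv1 = (5.03704, 5.11111, 10.51852); divide by 10.51852 → v2 = (0.47887, 0.48592, 1.00000)
Lv2 = (4.96479, 4.35211, 10.33803); divide by 10.33803 → v3 = (0.48025, 0.42098, 1.00000)
Requested entry of v3: 2472/5872 = 0.4210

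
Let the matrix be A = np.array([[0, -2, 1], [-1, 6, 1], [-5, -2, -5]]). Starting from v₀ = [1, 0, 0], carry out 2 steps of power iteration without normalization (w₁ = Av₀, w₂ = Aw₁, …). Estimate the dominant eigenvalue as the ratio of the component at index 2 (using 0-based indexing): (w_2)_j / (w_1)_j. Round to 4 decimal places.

w1 = Av₀ = (0, -1, -5)
w2 = Aw1 = (-3, -11, 27)
Ratio at component: 27 / -5 = -5.4000

λ ≈ -5.4000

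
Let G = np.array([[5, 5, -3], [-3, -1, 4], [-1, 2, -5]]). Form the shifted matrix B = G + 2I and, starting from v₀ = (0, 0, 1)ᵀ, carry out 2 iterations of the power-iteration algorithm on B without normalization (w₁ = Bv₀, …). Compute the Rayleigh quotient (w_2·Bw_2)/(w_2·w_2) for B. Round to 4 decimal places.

μ ≈ -2.6989

B = G + 2I has rows (7, 5, -3); (-3, 1, 4); (-1, 2, -3)
w1 = Bv₀ = (7·0 + 5·0 + (-3)·1; (-3)·0 + 1·0 + 4·1; (-1)·0 + 2·0 + (-3)·1) = (-3, 4, -3)
w2 = Bw1 = (7·(-3) + 5·4 + (-3)·(-3); (-3)·(-3) + 1·4 + 4·(-3); (-1)·(-3) + 2·4 + (-3)·(-3)) = (8, 1, 20)
Bw2 = (1, 57, -66)
w2·Bw2 = -1255; w2·w2 = 465; μ ≈ -1255/465 = -2.6989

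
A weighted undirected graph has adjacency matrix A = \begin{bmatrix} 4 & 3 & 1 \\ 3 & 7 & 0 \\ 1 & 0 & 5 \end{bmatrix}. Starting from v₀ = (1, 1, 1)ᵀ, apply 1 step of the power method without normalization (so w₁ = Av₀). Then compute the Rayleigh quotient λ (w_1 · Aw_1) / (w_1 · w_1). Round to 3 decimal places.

8.560

w1 = Av₀ = (4·1 + 3·1 + 1·1; 3·1 + 7·1 + 0·1; 1·1 + 0·1 + 5·1) = (8, 10, 6)
Aw1 = (68, 94, 38)
w1·Aw1 = 8·68 + 10·94 + 6·38 = 1712; w1·w1 = 8·8 + 10·10 + 6·6 = 200
λ ≈ 1712/200 = 8.560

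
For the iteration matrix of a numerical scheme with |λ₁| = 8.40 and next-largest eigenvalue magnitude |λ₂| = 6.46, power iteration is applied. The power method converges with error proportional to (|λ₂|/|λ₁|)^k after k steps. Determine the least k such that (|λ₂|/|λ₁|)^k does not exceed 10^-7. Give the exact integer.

62

|λ₂/λ₁| = 6.46/8.40 = 0.76905
Need k ≥ ln(10^-7) / ln(0.76905) = -16.1181 / -0.2626 ≈ 61.378
Smallest integer k satisfying the bound: 62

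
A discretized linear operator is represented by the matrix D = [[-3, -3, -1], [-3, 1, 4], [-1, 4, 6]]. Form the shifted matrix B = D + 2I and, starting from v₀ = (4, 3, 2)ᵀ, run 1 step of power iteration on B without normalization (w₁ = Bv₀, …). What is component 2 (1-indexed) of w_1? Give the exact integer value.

B = D + 2I has rows (-1, -3, -1); (-3, 3, 4); (-1, 4, 8)
w1 = Bv₀ = ((-1)·4 + (-3)·3 + (-1)·2; (-3)·4 + 3·3 + 4·2; (-1)·4 + 4·3 + 8·2) = (-15, 5, 24)
Requested component of w1: 5

5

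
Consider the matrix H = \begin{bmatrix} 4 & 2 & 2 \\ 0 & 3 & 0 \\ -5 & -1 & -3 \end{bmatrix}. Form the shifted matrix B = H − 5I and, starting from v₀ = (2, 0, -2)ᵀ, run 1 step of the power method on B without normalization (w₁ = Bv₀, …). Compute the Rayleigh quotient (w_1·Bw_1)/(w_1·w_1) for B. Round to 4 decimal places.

-3.0000

B = H − 5I has rows (-1, 2, 2); (0, -2, 0); (-5, -1, -8)
w1 = Bv₀ = ((-1)·2 + 2·0 + 2·(-2); 0·2 + (-2)·0 + 0·(-2); (-5)·2 + (-1)·0 + (-8)·(-2)) = (-6, 0, 6)
Bw1 = (18, 0, -18)
w1·Bw1 = -216; w1·w1 = 72; μ ≈ -216/72 = -3.0000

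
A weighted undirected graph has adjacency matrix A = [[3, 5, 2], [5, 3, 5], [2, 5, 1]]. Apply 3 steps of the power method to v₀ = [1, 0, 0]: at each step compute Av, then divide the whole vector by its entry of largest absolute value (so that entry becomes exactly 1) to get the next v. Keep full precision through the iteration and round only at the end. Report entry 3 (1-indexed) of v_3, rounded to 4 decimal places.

Av0 = (3.00000, 5.00000, 2.00000); divide by 5.00000 → v1 = (0.60000, 1.00000, 0.40000)
Av1 = (7.60000, 8.00000, 6.60000); divide by 8.00000 → v2 = (0.95000, 1.00000, 0.82500)
Av2 = (9.50000, 11.87500, 7.72500); divide by 11.87500 → v3 = (0.80000, 1.00000, 0.65053)
Requested entry of v3: 309/475 = 0.6505

0.6505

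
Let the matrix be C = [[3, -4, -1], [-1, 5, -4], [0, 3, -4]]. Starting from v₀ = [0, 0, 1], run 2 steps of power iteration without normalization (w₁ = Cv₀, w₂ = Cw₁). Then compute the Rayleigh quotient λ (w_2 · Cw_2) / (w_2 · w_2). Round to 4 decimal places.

3.3344

w1 = Cv₀ = (-1, -4, -4)
w2 = Cw1 = (17, -3, 4)
Cw2 = (59, -48, -25)
w2·Cw2 = 17·59 + (-3)·(-48) + 4·(-25) = 1047; w2·w2 = 17·17 + (-3)·(-3) + 4·4 = 314
λ ≈ 1047/314 = 3.3344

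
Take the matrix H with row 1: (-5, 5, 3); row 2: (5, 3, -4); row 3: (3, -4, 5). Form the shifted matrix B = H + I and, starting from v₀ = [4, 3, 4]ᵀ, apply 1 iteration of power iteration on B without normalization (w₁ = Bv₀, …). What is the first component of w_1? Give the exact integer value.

11

B = H + I has rows (-4, 5, 3); (5, 4, -4); (3, -4, 6)
w1 = Bv₀ = (11, 16, 24)
Requested component of w1: 11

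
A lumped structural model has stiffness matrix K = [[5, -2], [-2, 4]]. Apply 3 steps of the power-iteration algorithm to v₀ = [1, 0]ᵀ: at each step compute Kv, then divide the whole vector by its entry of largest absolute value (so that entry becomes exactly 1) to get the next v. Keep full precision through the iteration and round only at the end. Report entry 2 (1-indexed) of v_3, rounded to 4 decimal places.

-0.7182

Kv0 = (5.00000, -2.00000); divide by 5.00000 → v1 = (1.00000, -0.40000)
Kv1 = (5.80000, -3.60000); divide by 5.80000 → v2 = (1.00000, -0.62069)
Kv2 = (6.24138, -4.48276); divide by 6.24138 → v3 = (1.00000, -0.71823)
Requested entry of v3: -130/181 = -0.7182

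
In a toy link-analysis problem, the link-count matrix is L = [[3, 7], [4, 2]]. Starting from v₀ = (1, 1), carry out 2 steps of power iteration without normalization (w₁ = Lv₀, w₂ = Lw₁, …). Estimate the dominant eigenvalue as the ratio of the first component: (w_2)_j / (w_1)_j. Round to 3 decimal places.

λ ≈ 7.200

w1 = Lv₀ = (10, 6)
w2 = Lw1 = (72, 52)
Ratio at component: 72 / 10 = 7.200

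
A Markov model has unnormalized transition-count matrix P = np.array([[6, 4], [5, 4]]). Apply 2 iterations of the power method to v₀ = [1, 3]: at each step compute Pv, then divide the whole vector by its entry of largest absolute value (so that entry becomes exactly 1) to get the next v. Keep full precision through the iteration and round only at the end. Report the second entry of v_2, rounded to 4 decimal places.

0.8977

Pv0 = (18.00000, 17.00000); divide by 18.00000 → v1 = (1.00000, 0.94444)
Pv1 = (9.77778, 8.77778); divide by 9.77778 → v2 = (1.00000, 0.89773)
Requested entry of v2: 158/176 = 0.8977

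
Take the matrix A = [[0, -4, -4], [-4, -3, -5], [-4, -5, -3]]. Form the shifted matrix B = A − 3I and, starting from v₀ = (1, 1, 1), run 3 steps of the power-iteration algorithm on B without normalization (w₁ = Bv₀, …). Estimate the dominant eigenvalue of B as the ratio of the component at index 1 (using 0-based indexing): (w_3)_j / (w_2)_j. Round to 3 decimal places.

μ ≈ -13.928

B = A − 3I has rows (-3, -4, -4); (-4, -6, -5); (-4, -5, -6)
w1 = Bv₀ = ((-3)·1 + (-4)·1 + (-4)·1; (-4)·1 + (-6)·1 + (-5)·1; (-4)·1 + (-5)·1 + (-6)·1) = (-11, -15, -15)
w2 = Bw1 = ((-3)·(-11) + (-4)·(-15) + (-4)·(-15); (-4)·(-11) + (-6)·(-15) + (-5)·(-15); (-4)·(-11) + (-5)·(-15) + (-6)·(-15)) = (153, 209, 209)
w3 = Bw2 = (-2131, -2911, -2911)
Ratio: -2911/209 = -13.928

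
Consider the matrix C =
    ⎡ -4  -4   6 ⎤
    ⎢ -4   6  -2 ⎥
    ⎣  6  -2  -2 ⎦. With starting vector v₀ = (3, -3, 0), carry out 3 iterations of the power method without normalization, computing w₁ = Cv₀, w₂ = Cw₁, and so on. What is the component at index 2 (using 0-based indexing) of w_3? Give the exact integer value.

w1 = Cv₀ = ((-4)·3 + (-4)·(-3) + 6·0; (-4)·3 + 6·(-3) + (-2)·0; 6·3 + (-2)·(-3) + (-2)·0) = (0, -30, 24)
w2 = Cw1 = ((-4)·0 + (-4)·(-30) + 6·24; (-4)·0 + 6·(-30) + (-2)·24; 6·0 + (-2)·(-30) + (-2)·24) = (264, -228, 12)
w3 = Cw2 = (-72, -2448, 2016)
The requested component of w3 is 2016.

2016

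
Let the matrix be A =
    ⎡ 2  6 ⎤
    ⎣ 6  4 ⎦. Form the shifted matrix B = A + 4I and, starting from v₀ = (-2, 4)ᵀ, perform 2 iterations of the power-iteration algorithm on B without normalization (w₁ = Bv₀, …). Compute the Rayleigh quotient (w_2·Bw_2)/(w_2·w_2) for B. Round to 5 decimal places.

13.08116

B = A + 4I has rows (6, 6); (6, 8)
w1 = Bv₀ = (6·(-2) + 6·4; 6·(-2) + 8·4) = (12, 20)
w2 = Bw1 = (6·12 + 6·20; 6·12 + 8·20) = (192, 232)
Bw2 = (2544, 3008)
w2·Bw2 = 1186304; w2·w2 = 90688; μ ≈ 1186304/90688 = 13.08116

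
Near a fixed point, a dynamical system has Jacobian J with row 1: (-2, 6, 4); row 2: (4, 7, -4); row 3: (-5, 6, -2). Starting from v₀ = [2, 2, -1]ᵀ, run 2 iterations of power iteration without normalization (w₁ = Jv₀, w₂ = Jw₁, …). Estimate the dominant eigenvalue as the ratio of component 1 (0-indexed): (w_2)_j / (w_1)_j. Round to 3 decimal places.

λ ≈ 7.000

w1 = Jv₀ = (4, 26, 4)
w2 = Jw1 = (164, 182, 128)
Ratio at component: 182 / 26 = 7.000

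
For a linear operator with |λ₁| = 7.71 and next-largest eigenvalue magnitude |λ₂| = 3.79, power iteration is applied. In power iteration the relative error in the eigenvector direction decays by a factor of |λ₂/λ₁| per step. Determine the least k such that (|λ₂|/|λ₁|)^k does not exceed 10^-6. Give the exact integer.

20

|λ₂/λ₁| = 3.79/7.71 = 0.49157
Need k ≥ ln(10^-6) / ln(0.49157) = -13.8155 / -0.7102 ≈ 19.454
Smallest integer k satisfying the bound: 20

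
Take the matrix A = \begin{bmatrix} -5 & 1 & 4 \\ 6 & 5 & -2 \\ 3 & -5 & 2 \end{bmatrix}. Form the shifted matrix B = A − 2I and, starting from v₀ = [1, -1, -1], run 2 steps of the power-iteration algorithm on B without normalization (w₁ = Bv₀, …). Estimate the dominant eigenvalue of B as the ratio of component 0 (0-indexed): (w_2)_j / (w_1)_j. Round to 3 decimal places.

B = A − 2I has rows (-7, 1, 4); (6, 3, -2); (3, -5, 0)
w1 = Bv₀ = (-12, 5, 8)
w2 = Bw1 = (121, -73, -61)
Ratio: 121/-12 = -10.083

-10.083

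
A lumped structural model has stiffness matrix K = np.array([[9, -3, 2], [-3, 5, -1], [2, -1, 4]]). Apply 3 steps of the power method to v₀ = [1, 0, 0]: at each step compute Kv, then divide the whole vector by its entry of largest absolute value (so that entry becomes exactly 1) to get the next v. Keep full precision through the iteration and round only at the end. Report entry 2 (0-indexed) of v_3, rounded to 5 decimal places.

Kv0 = (9.000000, -3.000000, 2.000000); divide by 9.000000 → v1 = (1.000000, -0.333333, 0.222222)
Kv1 = (10.444444, -4.888889, 3.222222); divide by 10.444444 → v2 = (1.000000, -0.468085, 0.308511)
Kv2 = (11.021277, -5.648936, 3.702128); divide by 11.021277 → v3 = (1.000000, -0.512548, 0.335907)
Requested entry of v3: 348/1036 = 0.33591

0.33591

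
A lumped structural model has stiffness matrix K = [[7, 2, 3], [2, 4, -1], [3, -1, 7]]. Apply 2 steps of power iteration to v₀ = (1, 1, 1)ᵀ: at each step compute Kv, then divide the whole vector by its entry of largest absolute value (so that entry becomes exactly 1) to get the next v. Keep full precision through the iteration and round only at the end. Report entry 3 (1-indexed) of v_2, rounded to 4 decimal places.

0.7769

Kv0 = (12.00000, 5.00000, 9.00000); divide by 12.00000 → v1 = (1.00000, 0.41667, 0.75000)
Kv1 = (10.08333, 2.91667, 7.83333); divide by 10.08333 → v2 = (1.00000, 0.28926, 0.77686)
Requested entry of v2: 94/121 = 0.7769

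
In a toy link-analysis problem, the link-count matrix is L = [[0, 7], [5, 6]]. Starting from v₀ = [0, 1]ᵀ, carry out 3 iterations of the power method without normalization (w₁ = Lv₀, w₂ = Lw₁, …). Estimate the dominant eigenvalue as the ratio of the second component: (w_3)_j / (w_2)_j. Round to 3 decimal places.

w1 = Lv₀ = (7, 6)
w2 = Lw1 = (42, 71)
w3 = Lw2 = (497, 636)
Ratio at component: 636 / 71 = 8.958

8.958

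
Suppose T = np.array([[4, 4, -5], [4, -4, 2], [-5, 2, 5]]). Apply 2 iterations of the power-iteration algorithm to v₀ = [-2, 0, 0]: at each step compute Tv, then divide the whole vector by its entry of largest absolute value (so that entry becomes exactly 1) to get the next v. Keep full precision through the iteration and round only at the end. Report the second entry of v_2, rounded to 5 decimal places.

Tv0 = (-8.000000, -8.000000, 10.000000); divide by 10.000000 → v1 = (-0.800000, -0.800000, 1.000000)
Tv1 = (-11.400000, 2.000000, 7.400000); divide by -11.400000 → v2 = (1.000000, -0.175439, -0.649123)
Requested entry of v2: 20/-114 = -0.17544

-0.17544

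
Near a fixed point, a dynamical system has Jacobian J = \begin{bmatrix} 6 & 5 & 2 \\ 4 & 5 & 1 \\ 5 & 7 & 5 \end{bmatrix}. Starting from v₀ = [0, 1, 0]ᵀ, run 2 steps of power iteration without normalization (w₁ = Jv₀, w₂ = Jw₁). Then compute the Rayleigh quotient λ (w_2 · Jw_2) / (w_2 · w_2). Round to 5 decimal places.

λ ≈ 12.42620

w1 = Jv₀ = (6·0 + 5·1 + 2·0; 4·0 + 5·1 + 1·0; 5·0 + 7·1 + 5·0) = (5, 5, 7)
w2 = Jw1 = (6·5 + 5·5 + 2·7; 4·5 + 5·5 + 1·7; 5·5 + 7·5 + 5·7) = (69, 52, 95)
Jw2 = (864, 631, 1184)
w2·Jw2 = 69·864 + 52·631 + 95·1184 = 204908; w2·w2 = 69·69 + 52·52 + 95·95 = 16490
λ ≈ 204908/16490 = 12.42620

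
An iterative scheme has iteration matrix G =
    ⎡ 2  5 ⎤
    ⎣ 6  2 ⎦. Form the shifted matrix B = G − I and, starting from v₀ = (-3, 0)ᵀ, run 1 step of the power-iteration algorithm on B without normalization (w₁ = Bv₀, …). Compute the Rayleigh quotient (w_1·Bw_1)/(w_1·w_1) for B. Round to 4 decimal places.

μ ≈ 2.7838

B = G − I has rows (1, 5); (6, 1)
w1 = Bv₀ = (-3, -18)
Bw1 = (-93, -36)
w1·Bw1 = 927; w1·w1 = 333; μ ≈ 927/333 = 2.7838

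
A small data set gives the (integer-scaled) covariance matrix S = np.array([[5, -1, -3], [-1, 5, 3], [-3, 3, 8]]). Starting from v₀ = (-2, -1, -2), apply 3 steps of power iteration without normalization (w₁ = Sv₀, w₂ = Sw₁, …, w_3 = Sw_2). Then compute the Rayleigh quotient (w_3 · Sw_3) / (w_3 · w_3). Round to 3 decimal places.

11.306

w1 = Sv₀ = (5·(-2) + (-1)·(-1) + (-3)·(-2); (-1)·(-2) + 5·(-1) + 3·(-2); (-3)·(-2) + 3·(-1) + 8·(-2)) = (-3, -9, -13)
w2 = Sw1 = (5·(-3) + (-1)·(-9) + (-3)·(-13); (-1)·(-3) + 5·(-9) + 3·(-13); (-3)·(-3) + 3·(-9) + 8·(-13)) = (33, -81, -122)
w3 = Sw2 = (612, -804, -1318)
Sw3 = (7818, -8586, -14792)
w3·Sw3 = 612·7818 + (-804)·(-8586) + (-1318)·(-14792) = 31183616; w3·w3 = 612·612 + (-804)·(-804) + (-1318)·(-1318) = 2758084
λ ≈ 31183616/2758084 = 11.306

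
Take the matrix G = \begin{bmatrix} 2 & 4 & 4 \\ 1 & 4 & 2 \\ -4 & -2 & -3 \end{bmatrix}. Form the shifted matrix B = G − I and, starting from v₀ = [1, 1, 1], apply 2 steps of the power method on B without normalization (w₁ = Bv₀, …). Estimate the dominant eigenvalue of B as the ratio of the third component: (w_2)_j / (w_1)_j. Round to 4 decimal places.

B = G − I has rows (1, 4, 4); (1, 3, 2); (-4, -2, -4)
w1 = Bv₀ = (9, 6, -10)
w2 = Bw1 = (-7, 7, -8)
Ratio: -8/-10 = 0.8000

0.8000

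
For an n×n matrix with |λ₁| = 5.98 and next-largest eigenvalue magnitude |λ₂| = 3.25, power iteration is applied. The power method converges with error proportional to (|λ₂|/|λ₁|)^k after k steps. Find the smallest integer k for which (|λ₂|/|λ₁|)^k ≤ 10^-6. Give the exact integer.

23

|λ₂/λ₁| = 3.25/5.98 = 0.54348
Need k ≥ ln(10^-6) / ln(0.54348) = -13.8155 / -0.6098 ≈ 22.657
Smallest integer k satisfying the bound: 23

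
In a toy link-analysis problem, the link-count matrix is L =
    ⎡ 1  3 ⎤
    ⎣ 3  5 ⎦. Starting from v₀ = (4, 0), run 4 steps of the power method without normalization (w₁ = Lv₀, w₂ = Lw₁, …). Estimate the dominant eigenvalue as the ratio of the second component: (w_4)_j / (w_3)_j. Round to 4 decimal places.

6.6000

w1 = Lv₀ = (4, 12)
w2 = Lw1 = (40, 72)
w3 = Lw2 = (256, 480)
w4 = Lw3 = (1696, 3168)
Ratio at component: 3168 / 480 = 6.6000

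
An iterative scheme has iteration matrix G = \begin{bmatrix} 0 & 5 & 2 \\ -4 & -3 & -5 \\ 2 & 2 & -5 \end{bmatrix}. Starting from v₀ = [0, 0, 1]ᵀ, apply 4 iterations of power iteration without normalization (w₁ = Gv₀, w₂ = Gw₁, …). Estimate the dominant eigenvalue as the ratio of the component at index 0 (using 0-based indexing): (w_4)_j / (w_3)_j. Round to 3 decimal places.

w1 = Gv₀ = (0·0 + 5·0 + 2·1; (-4)·0 + (-3)·0 + (-5)·1; 2·0 + 2·0 + (-5)·1) = (2, -5, -5)
w2 = Gw1 = (0·2 + 5·(-5) + 2·(-5); (-4)·2 + (-3)·(-5) + (-5)·(-5); 2·2 + 2·(-5) + (-5)·(-5)) = (-35, 32, 19)
w3 = Gw2 = (198, -51, -101)
w4 = Gw3 = (-457, -134, 799)
Ratio at component: -457 / 198 = -2.308

-2.308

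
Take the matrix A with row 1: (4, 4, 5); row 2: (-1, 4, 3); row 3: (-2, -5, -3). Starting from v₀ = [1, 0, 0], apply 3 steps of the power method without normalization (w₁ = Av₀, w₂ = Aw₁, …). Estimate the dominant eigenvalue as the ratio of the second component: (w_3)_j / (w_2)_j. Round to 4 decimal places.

w1 = Av₀ = (4·1 + 4·0 + 5·0; (-1)·1 + 4·0 + 3·0; (-2)·1 + (-5)·0 + (-3)·0) = (4, -1, -2)
w2 = Aw1 = (4·4 + 4·(-1) + 5·(-2); (-1)·4 + 4·(-1) + 3·(-2); (-2)·4 + (-5)·(-1) + (-3)·(-2)) = (2, -14, 3)
w3 = Aw2 = (-33, -49, 57)
Ratio at component: -49 / -14 = 3.5000

3.5000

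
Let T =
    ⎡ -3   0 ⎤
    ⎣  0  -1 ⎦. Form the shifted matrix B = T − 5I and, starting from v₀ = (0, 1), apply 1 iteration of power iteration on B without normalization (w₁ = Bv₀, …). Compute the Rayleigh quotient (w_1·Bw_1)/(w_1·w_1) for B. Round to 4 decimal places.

μ ≈ -6.0000

B = T − 5I has rows (-8, 0); (0, -6)
w1 = Bv₀ = (0, -6)
Bw1 = (0, 36)
w1·Bw1 = -216; w1·w1 = 36; μ ≈ -216/36 = -6.0000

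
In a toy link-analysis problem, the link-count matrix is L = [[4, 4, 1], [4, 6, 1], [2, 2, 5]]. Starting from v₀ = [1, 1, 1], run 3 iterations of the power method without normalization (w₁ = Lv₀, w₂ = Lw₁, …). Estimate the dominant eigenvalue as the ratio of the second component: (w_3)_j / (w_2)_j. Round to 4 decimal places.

w1 = Lv₀ = (9, 11, 9)
w2 = Lw1 = (89, 111, 85)
w3 = Lw2 = (885, 1107, 825)
Ratio at component: 1107 / 111 = 9.9730

λ ≈ 9.9730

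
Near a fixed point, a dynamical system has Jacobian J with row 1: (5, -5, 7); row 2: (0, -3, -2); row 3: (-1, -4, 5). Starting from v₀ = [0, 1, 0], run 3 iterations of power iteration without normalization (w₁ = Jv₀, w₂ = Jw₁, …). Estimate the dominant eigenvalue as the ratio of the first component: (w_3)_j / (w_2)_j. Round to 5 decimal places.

7.78947

w1 = Jv₀ = (5·0 + (-5)·1 + 7·0; 0·0 + (-3)·1 + (-2)·0; (-1)·0 + (-4)·1 + 5·0) = (-5, -3, -4)
w2 = Jw1 = (5·(-5) + (-5)·(-3) + 7·(-4); 0·(-5) + (-3)·(-3) + (-2)·(-4); (-1)·(-5) + (-4)·(-3) + 5·(-4)) = (-38, 17, -3)
w3 = Jw2 = (-296, -45, -45)
Ratio at component: -296 / -38 = 7.78947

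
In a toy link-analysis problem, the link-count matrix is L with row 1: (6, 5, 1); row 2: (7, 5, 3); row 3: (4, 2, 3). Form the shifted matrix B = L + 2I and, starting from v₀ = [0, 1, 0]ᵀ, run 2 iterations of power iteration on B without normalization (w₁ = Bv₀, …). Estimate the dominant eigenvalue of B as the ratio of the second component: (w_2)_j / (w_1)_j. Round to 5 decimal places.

μ ≈ 12.85714

B = L + 2I has rows (8, 5, 1); (7, 7, 3); (4, 2, 5)
w1 = Bv₀ = (8·0 + 5·1 + 1·0; 7·0 + 7·1 + 3·0; 4·0 + 2·1 + 5·0) = (5, 7, 2)
w2 = Bw1 = (8·5 + 5·7 + 1·2; 7·5 + 7·7 + 3·2; 4·5 + 2·7 + 5·2) = (77, 90, 44)
Ratio: 90/7 = 12.85714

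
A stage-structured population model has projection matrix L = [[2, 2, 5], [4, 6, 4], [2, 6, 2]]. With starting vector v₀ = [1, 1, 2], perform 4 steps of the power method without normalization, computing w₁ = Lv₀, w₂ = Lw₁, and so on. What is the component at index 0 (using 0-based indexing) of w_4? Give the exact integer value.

w1 = Lv₀ = (2·1 + 2·1 + 5·2; 4·1 + 6·1 + 4·2; 2·1 + 6·1 + 2·2) = (14, 18, 12)
w2 = Lw1 = (2·14 + 2·18 + 5·12; 4·14 + 6·18 + 4·12; 2·14 + 6·18 + 2·12) = (124, 212, 160)
w3 = Lw2 = (1472, 2408, 1840)
w4 = Lw3 = (16960, 27696, 21072)
The requested component of w4 is 16960.

16960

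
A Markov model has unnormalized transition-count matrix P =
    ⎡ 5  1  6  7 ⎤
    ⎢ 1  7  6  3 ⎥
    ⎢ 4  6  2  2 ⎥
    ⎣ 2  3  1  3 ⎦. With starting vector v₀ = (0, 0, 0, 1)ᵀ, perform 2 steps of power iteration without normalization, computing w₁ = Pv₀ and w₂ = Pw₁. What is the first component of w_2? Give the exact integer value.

w1 = Pv₀ = (5·0 + 1·0 + 6·0 + 7·1; 1·0 + 7·0 + 6·0 + 3·1; 4·0 + 6·0 + 2·0 + 2·1; 2·0 + 3·0 + 1·0 + 3·1) = (7, 3, 2, 3)
w2 = Pw1 = (5·7 + 1·3 + 6·2 + 7·3; 1·7 + 7·3 + 6·2 + 3·3; 4·7 + 6·3 + 2·2 + 2·3; 2·7 + 3·3 + 1·2 + 3·3) = (71, 49, 56, 34)
The requested component of w2 is 71.

71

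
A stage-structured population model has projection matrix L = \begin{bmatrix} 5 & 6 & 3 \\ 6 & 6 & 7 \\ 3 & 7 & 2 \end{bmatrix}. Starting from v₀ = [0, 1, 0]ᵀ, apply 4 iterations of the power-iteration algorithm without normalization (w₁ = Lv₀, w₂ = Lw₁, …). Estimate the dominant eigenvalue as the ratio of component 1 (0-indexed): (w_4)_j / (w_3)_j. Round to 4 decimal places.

w1 = Lv₀ = (6, 6, 7)
w2 = Lw1 = (87, 121, 74)
w3 = Lw2 = (1383, 1766, 1256)
w4 = Lw3 = (21279, 27686, 19023)
Ratio at component: 27686 / 1766 = 15.6772

λ ≈ 15.6772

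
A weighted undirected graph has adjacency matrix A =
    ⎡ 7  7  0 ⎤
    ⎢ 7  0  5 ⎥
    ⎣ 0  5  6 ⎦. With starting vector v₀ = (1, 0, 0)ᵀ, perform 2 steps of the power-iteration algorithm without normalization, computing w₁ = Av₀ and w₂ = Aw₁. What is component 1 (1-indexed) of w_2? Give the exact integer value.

98

w1 = Av₀ = (7·1 + 7·0 + 0·0; 7·1 + 0·0 + 5·0; 0·1 + 5·0 + 6·0) = (7, 7, 0)
w2 = Aw1 = (7·7 + 7·7 + 0·0; 7·7 + 0·7 + 5·0; 0·7 + 5·7 + 6·0) = (98, 49, 35)
The requested component of w2 is 98.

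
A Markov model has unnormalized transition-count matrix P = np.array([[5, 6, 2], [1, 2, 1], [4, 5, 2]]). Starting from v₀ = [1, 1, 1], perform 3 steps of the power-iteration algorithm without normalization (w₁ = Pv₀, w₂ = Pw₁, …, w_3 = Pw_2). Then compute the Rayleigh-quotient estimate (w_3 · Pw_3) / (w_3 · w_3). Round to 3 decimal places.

w1 = Pv₀ = (5·1 + 6·1 + 2·1; 1·1 + 2·1 + 1·1; 4·1 + 5·1 + 2·1) = (13, 4, 11)
w2 = Pw1 = (5·13 + 6·4 + 2·11; 1·13 + 2·4 + 1·11; 4·13 + 5·4 + 2·11) = (111, 32, 94)
w3 = Pw2 = (935, 269, 792)
Pw3 = (7873, 2265, 6669)
w3·Pw3 = 935·7873 + 269·2265 + 792·6669 = 13252388; w3·w3 = 935·935 + 269·269 + 792·792 = 1573850
λ ≈ 13252388/1573850 = 8.420

λ ≈ 8.420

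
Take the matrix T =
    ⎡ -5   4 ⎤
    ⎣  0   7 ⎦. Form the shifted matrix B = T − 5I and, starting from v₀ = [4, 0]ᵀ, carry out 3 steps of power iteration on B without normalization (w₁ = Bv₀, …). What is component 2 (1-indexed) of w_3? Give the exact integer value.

0

B = T − 5I has rows (-10, 4); (0, 2)
w1 = Bv₀ = ((-10)·4 + 4·0; 0·4 + 2·0) = (-40, 0)
w2 = Bw1 = ((-10)·(-40) + 4·0; 0·(-40) + 2·0) = (400, 0)
w3 = Bw2 = (-4000, 0)
Requested component of w3: 0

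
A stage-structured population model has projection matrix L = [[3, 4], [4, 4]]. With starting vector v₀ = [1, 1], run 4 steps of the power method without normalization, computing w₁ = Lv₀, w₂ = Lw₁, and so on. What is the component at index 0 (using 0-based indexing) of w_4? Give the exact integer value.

w1 = Lv₀ = (7, 8)
w2 = Lw1 = (53, 60)
w3 = Lw2 = (399, 452)
w4 = Lw3 = (3005, 3404)
The requested component of w4 is 3005.

3005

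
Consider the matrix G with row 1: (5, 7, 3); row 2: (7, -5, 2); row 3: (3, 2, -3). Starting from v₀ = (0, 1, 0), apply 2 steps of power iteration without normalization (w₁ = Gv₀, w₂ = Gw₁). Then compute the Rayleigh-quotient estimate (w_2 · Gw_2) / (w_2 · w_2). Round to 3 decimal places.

w1 = Gv₀ = (5·0 + 7·1 + 3·0; 7·0 + (-5)·1 + 2·0; 3·0 + 2·1 + (-3)·0) = (7, -5, 2)
w2 = Gw1 = (5·7 + 7·(-5) + 3·2; 7·7 + (-5)·(-5) + 2·2; 3·7 + 2·(-5) + (-3)·2) = (6, 78, 5)
Gw2 = (591, -338, 159)
w2·Gw2 = 6·591 + 78·(-338) + 5·159 = -22023; w2·w2 = 6·6 + 78·78 + 5·5 = 6145
λ ≈ -22023/6145 = -3.584

λ ≈ -3.584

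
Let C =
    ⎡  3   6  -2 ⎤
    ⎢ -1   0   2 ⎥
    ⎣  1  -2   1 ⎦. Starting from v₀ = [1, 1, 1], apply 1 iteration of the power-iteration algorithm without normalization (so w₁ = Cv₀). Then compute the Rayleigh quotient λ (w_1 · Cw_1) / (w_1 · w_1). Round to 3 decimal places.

λ ≈ 3.640

w1 = Cv₀ = (3·1 + 6·1 + (-2)·1; (-1)·1 + 0·1 + 2·1; 1·1 + (-2)·1 + 1·1) = (7, 1, 0)
Cw1 = (27, -7, 5)
w1·Cw1 = 7·27 + 1·(-7) + 0·5 = 182; w1·w1 = 7·7 + 1·1 + 0·0 = 50
λ ≈ 182/50 = 3.640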